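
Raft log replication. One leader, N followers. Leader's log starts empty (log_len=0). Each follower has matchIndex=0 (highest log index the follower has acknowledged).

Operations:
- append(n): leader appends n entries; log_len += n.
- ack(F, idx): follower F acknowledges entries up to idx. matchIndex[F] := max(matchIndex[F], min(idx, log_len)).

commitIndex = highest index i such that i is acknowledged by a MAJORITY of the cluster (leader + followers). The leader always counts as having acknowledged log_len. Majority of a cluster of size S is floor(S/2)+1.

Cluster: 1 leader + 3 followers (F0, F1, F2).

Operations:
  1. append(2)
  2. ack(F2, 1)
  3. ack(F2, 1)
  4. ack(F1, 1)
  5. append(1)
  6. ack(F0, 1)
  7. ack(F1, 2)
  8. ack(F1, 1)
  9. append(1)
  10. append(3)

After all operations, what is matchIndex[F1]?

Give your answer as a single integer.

Answer: 2

Derivation:
Op 1: append 2 -> log_len=2
Op 2: F2 acks idx 1 -> match: F0=0 F1=0 F2=1; commitIndex=0
Op 3: F2 acks idx 1 -> match: F0=0 F1=0 F2=1; commitIndex=0
Op 4: F1 acks idx 1 -> match: F0=0 F1=1 F2=1; commitIndex=1
Op 5: append 1 -> log_len=3
Op 6: F0 acks idx 1 -> match: F0=1 F1=1 F2=1; commitIndex=1
Op 7: F1 acks idx 2 -> match: F0=1 F1=2 F2=1; commitIndex=1
Op 8: F1 acks idx 1 -> match: F0=1 F1=2 F2=1; commitIndex=1
Op 9: append 1 -> log_len=4
Op 10: append 3 -> log_len=7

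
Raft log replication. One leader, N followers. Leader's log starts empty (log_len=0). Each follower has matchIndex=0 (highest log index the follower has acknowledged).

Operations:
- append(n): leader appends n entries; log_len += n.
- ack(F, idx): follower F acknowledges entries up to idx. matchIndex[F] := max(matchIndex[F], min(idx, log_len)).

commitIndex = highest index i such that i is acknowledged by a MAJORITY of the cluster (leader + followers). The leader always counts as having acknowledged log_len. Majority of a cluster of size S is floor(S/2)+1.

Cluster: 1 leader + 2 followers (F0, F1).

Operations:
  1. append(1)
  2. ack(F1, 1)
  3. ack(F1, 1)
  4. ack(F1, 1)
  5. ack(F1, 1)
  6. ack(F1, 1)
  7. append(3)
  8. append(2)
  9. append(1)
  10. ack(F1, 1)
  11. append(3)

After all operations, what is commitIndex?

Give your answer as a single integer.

Op 1: append 1 -> log_len=1
Op 2: F1 acks idx 1 -> match: F0=0 F1=1; commitIndex=1
Op 3: F1 acks idx 1 -> match: F0=0 F1=1; commitIndex=1
Op 4: F1 acks idx 1 -> match: F0=0 F1=1; commitIndex=1
Op 5: F1 acks idx 1 -> match: F0=0 F1=1; commitIndex=1
Op 6: F1 acks idx 1 -> match: F0=0 F1=1; commitIndex=1
Op 7: append 3 -> log_len=4
Op 8: append 2 -> log_len=6
Op 9: append 1 -> log_len=7
Op 10: F1 acks idx 1 -> match: F0=0 F1=1; commitIndex=1
Op 11: append 3 -> log_len=10

Answer: 1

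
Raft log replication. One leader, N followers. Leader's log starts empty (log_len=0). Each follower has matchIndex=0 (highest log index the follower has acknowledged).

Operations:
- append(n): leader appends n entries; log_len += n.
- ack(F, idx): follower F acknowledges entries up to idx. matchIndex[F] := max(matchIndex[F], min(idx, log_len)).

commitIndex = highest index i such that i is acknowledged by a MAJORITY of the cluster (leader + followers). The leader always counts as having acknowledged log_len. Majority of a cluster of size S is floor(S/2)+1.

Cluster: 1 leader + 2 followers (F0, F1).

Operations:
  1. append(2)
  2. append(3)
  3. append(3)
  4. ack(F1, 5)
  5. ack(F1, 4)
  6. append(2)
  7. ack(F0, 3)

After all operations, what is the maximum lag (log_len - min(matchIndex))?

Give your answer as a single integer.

Answer: 7

Derivation:
Op 1: append 2 -> log_len=2
Op 2: append 3 -> log_len=5
Op 3: append 3 -> log_len=8
Op 4: F1 acks idx 5 -> match: F0=0 F1=5; commitIndex=5
Op 5: F1 acks idx 4 -> match: F0=0 F1=5; commitIndex=5
Op 6: append 2 -> log_len=10
Op 7: F0 acks idx 3 -> match: F0=3 F1=5; commitIndex=5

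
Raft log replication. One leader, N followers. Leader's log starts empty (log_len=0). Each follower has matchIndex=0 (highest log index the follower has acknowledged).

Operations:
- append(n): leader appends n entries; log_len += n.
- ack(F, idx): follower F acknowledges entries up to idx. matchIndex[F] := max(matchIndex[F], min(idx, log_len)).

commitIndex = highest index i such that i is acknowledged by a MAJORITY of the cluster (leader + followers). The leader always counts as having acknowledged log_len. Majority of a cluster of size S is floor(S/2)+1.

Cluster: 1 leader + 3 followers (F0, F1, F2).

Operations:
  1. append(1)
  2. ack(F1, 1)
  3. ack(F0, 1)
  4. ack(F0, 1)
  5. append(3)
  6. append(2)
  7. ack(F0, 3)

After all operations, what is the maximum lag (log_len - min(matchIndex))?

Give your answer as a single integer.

Answer: 6

Derivation:
Op 1: append 1 -> log_len=1
Op 2: F1 acks idx 1 -> match: F0=0 F1=1 F2=0; commitIndex=0
Op 3: F0 acks idx 1 -> match: F0=1 F1=1 F2=0; commitIndex=1
Op 4: F0 acks idx 1 -> match: F0=1 F1=1 F2=0; commitIndex=1
Op 5: append 3 -> log_len=4
Op 6: append 2 -> log_len=6
Op 7: F0 acks idx 3 -> match: F0=3 F1=1 F2=0; commitIndex=1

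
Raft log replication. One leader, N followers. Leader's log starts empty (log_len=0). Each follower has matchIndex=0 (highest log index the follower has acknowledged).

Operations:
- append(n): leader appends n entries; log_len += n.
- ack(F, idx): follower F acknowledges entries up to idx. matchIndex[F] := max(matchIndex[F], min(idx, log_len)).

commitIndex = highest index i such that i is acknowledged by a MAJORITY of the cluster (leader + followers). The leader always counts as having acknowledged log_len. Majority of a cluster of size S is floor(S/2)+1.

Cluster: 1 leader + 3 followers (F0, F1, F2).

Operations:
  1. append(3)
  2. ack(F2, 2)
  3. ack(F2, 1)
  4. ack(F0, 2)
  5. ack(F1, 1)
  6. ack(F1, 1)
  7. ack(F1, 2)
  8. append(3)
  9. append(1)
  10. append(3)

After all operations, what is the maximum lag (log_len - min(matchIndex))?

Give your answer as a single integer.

Op 1: append 3 -> log_len=3
Op 2: F2 acks idx 2 -> match: F0=0 F1=0 F2=2; commitIndex=0
Op 3: F2 acks idx 1 -> match: F0=0 F1=0 F2=2; commitIndex=0
Op 4: F0 acks idx 2 -> match: F0=2 F1=0 F2=2; commitIndex=2
Op 5: F1 acks idx 1 -> match: F0=2 F1=1 F2=2; commitIndex=2
Op 6: F1 acks idx 1 -> match: F0=2 F1=1 F2=2; commitIndex=2
Op 7: F1 acks idx 2 -> match: F0=2 F1=2 F2=2; commitIndex=2
Op 8: append 3 -> log_len=6
Op 9: append 1 -> log_len=7
Op 10: append 3 -> log_len=10

Answer: 8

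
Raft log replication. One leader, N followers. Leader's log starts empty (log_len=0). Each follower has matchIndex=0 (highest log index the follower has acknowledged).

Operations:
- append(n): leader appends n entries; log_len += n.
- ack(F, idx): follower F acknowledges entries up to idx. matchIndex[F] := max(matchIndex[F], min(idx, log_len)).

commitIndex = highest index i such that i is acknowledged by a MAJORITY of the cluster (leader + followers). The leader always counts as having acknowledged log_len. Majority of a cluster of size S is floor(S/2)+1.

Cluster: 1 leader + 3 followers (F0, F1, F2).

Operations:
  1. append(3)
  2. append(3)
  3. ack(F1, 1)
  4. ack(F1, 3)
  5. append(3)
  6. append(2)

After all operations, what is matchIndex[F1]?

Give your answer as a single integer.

Answer: 3

Derivation:
Op 1: append 3 -> log_len=3
Op 2: append 3 -> log_len=6
Op 3: F1 acks idx 1 -> match: F0=0 F1=1 F2=0; commitIndex=0
Op 4: F1 acks idx 3 -> match: F0=0 F1=3 F2=0; commitIndex=0
Op 5: append 3 -> log_len=9
Op 6: append 2 -> log_len=11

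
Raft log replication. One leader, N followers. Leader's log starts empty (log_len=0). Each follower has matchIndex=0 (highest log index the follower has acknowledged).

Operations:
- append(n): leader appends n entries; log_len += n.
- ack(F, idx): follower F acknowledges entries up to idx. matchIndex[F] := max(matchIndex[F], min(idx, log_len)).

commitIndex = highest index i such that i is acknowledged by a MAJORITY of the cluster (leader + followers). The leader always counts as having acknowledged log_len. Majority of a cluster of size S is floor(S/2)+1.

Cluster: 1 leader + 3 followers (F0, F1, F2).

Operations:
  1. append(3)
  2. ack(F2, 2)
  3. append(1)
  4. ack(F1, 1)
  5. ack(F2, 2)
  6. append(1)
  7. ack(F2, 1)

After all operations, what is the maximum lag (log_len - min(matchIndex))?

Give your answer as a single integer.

Answer: 5

Derivation:
Op 1: append 3 -> log_len=3
Op 2: F2 acks idx 2 -> match: F0=0 F1=0 F2=2; commitIndex=0
Op 3: append 1 -> log_len=4
Op 4: F1 acks idx 1 -> match: F0=0 F1=1 F2=2; commitIndex=1
Op 5: F2 acks idx 2 -> match: F0=0 F1=1 F2=2; commitIndex=1
Op 6: append 1 -> log_len=5
Op 7: F2 acks idx 1 -> match: F0=0 F1=1 F2=2; commitIndex=1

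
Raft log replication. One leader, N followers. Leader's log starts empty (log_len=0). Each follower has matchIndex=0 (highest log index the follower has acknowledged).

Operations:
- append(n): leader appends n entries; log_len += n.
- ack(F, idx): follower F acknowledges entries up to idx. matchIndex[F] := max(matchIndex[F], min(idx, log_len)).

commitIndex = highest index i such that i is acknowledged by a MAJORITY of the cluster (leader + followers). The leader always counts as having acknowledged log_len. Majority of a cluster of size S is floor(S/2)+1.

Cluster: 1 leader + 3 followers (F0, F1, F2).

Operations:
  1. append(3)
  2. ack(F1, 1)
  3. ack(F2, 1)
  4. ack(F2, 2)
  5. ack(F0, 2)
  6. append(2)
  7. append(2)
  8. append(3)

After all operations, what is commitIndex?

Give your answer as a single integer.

Op 1: append 3 -> log_len=3
Op 2: F1 acks idx 1 -> match: F0=0 F1=1 F2=0; commitIndex=0
Op 3: F2 acks idx 1 -> match: F0=0 F1=1 F2=1; commitIndex=1
Op 4: F2 acks idx 2 -> match: F0=0 F1=1 F2=2; commitIndex=1
Op 5: F0 acks idx 2 -> match: F0=2 F1=1 F2=2; commitIndex=2
Op 6: append 2 -> log_len=5
Op 7: append 2 -> log_len=7
Op 8: append 3 -> log_len=10

Answer: 2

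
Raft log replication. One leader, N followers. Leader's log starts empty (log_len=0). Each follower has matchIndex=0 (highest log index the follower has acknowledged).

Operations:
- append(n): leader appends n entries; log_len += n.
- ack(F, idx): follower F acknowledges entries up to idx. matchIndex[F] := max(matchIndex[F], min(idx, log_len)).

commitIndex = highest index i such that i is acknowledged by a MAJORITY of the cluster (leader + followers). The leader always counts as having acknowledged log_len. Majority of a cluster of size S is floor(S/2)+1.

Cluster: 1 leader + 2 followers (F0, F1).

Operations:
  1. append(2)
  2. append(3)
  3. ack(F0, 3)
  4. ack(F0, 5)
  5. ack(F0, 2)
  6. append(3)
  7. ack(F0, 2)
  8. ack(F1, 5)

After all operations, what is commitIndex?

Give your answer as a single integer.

Answer: 5

Derivation:
Op 1: append 2 -> log_len=2
Op 2: append 3 -> log_len=5
Op 3: F0 acks idx 3 -> match: F0=3 F1=0; commitIndex=3
Op 4: F0 acks idx 5 -> match: F0=5 F1=0; commitIndex=5
Op 5: F0 acks idx 2 -> match: F0=5 F1=0; commitIndex=5
Op 6: append 3 -> log_len=8
Op 7: F0 acks idx 2 -> match: F0=5 F1=0; commitIndex=5
Op 8: F1 acks idx 5 -> match: F0=5 F1=5; commitIndex=5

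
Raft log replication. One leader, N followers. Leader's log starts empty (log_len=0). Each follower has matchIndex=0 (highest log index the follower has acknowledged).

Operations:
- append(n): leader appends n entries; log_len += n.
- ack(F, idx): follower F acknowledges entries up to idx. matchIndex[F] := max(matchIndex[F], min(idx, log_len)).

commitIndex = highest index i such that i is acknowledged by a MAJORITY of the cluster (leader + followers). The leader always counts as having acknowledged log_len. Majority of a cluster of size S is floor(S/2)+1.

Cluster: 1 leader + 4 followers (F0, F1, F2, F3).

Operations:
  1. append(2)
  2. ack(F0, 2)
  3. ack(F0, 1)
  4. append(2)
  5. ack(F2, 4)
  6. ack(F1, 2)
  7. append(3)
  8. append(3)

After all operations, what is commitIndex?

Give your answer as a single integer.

Answer: 2

Derivation:
Op 1: append 2 -> log_len=2
Op 2: F0 acks idx 2 -> match: F0=2 F1=0 F2=0 F3=0; commitIndex=0
Op 3: F0 acks idx 1 -> match: F0=2 F1=0 F2=0 F3=0; commitIndex=0
Op 4: append 2 -> log_len=4
Op 5: F2 acks idx 4 -> match: F0=2 F1=0 F2=4 F3=0; commitIndex=2
Op 6: F1 acks idx 2 -> match: F0=2 F1=2 F2=4 F3=0; commitIndex=2
Op 7: append 3 -> log_len=7
Op 8: append 3 -> log_len=10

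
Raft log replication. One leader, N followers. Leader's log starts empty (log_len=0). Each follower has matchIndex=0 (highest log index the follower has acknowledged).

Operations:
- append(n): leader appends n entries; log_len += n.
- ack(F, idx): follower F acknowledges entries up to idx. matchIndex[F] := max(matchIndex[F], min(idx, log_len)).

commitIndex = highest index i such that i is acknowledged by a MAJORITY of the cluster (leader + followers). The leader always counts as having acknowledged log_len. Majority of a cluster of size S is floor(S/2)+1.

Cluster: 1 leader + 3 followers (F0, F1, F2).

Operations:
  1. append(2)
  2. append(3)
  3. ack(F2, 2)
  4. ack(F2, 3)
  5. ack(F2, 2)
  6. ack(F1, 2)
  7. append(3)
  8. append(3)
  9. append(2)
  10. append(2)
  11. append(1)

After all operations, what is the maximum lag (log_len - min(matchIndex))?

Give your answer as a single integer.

Answer: 16

Derivation:
Op 1: append 2 -> log_len=2
Op 2: append 3 -> log_len=5
Op 3: F2 acks idx 2 -> match: F0=0 F1=0 F2=2; commitIndex=0
Op 4: F2 acks idx 3 -> match: F0=0 F1=0 F2=3; commitIndex=0
Op 5: F2 acks idx 2 -> match: F0=0 F1=0 F2=3; commitIndex=0
Op 6: F1 acks idx 2 -> match: F0=0 F1=2 F2=3; commitIndex=2
Op 7: append 3 -> log_len=8
Op 8: append 3 -> log_len=11
Op 9: append 2 -> log_len=13
Op 10: append 2 -> log_len=15
Op 11: append 1 -> log_len=16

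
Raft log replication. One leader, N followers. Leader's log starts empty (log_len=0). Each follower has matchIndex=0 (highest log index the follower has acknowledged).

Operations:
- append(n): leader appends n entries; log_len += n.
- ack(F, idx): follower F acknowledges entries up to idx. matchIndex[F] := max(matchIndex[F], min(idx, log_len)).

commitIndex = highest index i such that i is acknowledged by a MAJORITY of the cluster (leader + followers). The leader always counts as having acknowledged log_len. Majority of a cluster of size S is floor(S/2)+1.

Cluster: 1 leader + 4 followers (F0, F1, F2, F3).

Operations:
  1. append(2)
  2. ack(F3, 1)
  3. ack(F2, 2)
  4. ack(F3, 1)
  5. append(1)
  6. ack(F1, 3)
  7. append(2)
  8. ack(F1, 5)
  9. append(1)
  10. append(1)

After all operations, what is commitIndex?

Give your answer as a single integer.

Op 1: append 2 -> log_len=2
Op 2: F3 acks idx 1 -> match: F0=0 F1=0 F2=0 F3=1; commitIndex=0
Op 3: F2 acks idx 2 -> match: F0=0 F1=0 F2=2 F3=1; commitIndex=1
Op 4: F3 acks idx 1 -> match: F0=0 F1=0 F2=2 F3=1; commitIndex=1
Op 5: append 1 -> log_len=3
Op 6: F1 acks idx 3 -> match: F0=0 F1=3 F2=2 F3=1; commitIndex=2
Op 7: append 2 -> log_len=5
Op 8: F1 acks idx 5 -> match: F0=0 F1=5 F2=2 F3=1; commitIndex=2
Op 9: append 1 -> log_len=6
Op 10: append 1 -> log_len=7

Answer: 2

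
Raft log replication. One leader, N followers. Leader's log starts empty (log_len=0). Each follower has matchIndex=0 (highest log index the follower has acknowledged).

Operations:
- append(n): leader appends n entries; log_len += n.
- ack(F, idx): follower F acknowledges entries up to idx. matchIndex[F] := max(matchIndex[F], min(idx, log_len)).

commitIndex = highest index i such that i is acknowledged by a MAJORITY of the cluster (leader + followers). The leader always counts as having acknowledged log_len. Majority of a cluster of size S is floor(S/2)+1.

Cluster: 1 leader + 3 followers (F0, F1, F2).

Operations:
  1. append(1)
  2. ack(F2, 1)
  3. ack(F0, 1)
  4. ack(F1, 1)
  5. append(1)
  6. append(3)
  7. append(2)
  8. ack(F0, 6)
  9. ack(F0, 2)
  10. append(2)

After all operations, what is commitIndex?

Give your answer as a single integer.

Op 1: append 1 -> log_len=1
Op 2: F2 acks idx 1 -> match: F0=0 F1=0 F2=1; commitIndex=0
Op 3: F0 acks idx 1 -> match: F0=1 F1=0 F2=1; commitIndex=1
Op 4: F1 acks idx 1 -> match: F0=1 F1=1 F2=1; commitIndex=1
Op 5: append 1 -> log_len=2
Op 6: append 3 -> log_len=5
Op 7: append 2 -> log_len=7
Op 8: F0 acks idx 6 -> match: F0=6 F1=1 F2=1; commitIndex=1
Op 9: F0 acks idx 2 -> match: F0=6 F1=1 F2=1; commitIndex=1
Op 10: append 2 -> log_len=9

Answer: 1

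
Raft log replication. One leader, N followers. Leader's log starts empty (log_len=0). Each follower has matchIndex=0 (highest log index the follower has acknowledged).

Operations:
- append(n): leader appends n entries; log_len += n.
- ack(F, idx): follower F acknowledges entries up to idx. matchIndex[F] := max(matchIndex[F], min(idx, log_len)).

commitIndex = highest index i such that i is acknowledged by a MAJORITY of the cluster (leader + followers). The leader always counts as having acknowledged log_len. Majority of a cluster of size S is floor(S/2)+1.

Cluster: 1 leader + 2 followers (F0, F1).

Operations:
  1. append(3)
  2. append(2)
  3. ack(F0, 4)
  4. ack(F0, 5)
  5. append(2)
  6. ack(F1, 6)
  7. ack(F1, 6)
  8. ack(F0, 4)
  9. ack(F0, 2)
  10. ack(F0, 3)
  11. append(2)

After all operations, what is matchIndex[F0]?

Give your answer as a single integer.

Op 1: append 3 -> log_len=3
Op 2: append 2 -> log_len=5
Op 3: F0 acks idx 4 -> match: F0=4 F1=0; commitIndex=4
Op 4: F0 acks idx 5 -> match: F0=5 F1=0; commitIndex=5
Op 5: append 2 -> log_len=7
Op 6: F1 acks idx 6 -> match: F0=5 F1=6; commitIndex=6
Op 7: F1 acks idx 6 -> match: F0=5 F1=6; commitIndex=6
Op 8: F0 acks idx 4 -> match: F0=5 F1=6; commitIndex=6
Op 9: F0 acks idx 2 -> match: F0=5 F1=6; commitIndex=6
Op 10: F0 acks idx 3 -> match: F0=5 F1=6; commitIndex=6
Op 11: append 2 -> log_len=9

Answer: 5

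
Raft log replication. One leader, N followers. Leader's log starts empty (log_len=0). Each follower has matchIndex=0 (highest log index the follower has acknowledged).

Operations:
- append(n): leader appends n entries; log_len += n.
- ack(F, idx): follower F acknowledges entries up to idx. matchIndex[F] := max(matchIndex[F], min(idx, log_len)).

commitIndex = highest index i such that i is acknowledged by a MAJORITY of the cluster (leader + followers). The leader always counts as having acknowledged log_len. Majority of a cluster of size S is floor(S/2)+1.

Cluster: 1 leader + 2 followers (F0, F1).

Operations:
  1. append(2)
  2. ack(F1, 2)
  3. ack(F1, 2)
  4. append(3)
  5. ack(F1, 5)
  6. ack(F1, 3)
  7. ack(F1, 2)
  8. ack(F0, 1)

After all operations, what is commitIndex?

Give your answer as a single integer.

Answer: 5

Derivation:
Op 1: append 2 -> log_len=2
Op 2: F1 acks idx 2 -> match: F0=0 F1=2; commitIndex=2
Op 3: F1 acks idx 2 -> match: F0=0 F1=2; commitIndex=2
Op 4: append 3 -> log_len=5
Op 5: F1 acks idx 5 -> match: F0=0 F1=5; commitIndex=5
Op 6: F1 acks idx 3 -> match: F0=0 F1=5; commitIndex=5
Op 7: F1 acks idx 2 -> match: F0=0 F1=5; commitIndex=5
Op 8: F0 acks idx 1 -> match: F0=1 F1=5; commitIndex=5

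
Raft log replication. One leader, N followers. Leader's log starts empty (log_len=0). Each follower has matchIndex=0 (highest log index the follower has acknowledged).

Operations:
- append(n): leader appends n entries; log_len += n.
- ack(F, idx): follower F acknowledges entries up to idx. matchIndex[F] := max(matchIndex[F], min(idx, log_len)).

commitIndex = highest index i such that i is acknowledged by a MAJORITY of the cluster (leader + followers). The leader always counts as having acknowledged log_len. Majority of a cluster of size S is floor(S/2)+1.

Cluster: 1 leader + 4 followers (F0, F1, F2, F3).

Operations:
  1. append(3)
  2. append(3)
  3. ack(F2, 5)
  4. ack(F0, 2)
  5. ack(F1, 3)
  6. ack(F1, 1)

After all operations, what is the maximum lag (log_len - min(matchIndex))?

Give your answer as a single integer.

Op 1: append 3 -> log_len=3
Op 2: append 3 -> log_len=6
Op 3: F2 acks idx 5 -> match: F0=0 F1=0 F2=5 F3=0; commitIndex=0
Op 4: F0 acks idx 2 -> match: F0=2 F1=0 F2=5 F3=0; commitIndex=2
Op 5: F1 acks idx 3 -> match: F0=2 F1=3 F2=5 F3=0; commitIndex=3
Op 6: F1 acks idx 1 -> match: F0=2 F1=3 F2=5 F3=0; commitIndex=3

Answer: 6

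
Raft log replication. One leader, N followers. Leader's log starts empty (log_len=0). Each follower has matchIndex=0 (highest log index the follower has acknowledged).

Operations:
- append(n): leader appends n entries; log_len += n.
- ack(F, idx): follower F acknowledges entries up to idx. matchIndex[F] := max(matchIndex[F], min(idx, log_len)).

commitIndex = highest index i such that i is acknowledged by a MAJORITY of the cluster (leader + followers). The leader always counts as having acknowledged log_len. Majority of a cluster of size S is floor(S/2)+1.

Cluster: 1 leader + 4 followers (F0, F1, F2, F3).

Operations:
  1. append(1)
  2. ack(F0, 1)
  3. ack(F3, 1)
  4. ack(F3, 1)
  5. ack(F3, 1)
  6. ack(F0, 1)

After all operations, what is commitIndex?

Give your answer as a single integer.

Op 1: append 1 -> log_len=1
Op 2: F0 acks idx 1 -> match: F0=1 F1=0 F2=0 F3=0; commitIndex=0
Op 3: F3 acks idx 1 -> match: F0=1 F1=0 F2=0 F3=1; commitIndex=1
Op 4: F3 acks idx 1 -> match: F0=1 F1=0 F2=0 F3=1; commitIndex=1
Op 5: F3 acks idx 1 -> match: F0=1 F1=0 F2=0 F3=1; commitIndex=1
Op 6: F0 acks idx 1 -> match: F0=1 F1=0 F2=0 F3=1; commitIndex=1

Answer: 1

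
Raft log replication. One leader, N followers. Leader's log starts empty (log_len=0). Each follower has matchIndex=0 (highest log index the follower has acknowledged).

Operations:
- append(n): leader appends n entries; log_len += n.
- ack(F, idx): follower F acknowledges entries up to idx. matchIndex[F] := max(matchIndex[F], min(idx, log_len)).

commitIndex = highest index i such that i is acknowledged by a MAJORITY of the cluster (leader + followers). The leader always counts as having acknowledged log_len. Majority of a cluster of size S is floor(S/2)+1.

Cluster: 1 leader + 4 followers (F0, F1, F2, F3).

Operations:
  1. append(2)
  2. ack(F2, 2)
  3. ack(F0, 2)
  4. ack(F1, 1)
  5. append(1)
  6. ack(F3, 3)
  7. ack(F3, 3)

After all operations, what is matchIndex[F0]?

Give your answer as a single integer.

Answer: 2

Derivation:
Op 1: append 2 -> log_len=2
Op 2: F2 acks idx 2 -> match: F0=0 F1=0 F2=2 F3=0; commitIndex=0
Op 3: F0 acks idx 2 -> match: F0=2 F1=0 F2=2 F3=0; commitIndex=2
Op 4: F1 acks idx 1 -> match: F0=2 F1=1 F2=2 F3=0; commitIndex=2
Op 5: append 1 -> log_len=3
Op 6: F3 acks idx 3 -> match: F0=2 F1=1 F2=2 F3=3; commitIndex=2
Op 7: F3 acks idx 3 -> match: F0=2 F1=1 F2=2 F3=3; commitIndex=2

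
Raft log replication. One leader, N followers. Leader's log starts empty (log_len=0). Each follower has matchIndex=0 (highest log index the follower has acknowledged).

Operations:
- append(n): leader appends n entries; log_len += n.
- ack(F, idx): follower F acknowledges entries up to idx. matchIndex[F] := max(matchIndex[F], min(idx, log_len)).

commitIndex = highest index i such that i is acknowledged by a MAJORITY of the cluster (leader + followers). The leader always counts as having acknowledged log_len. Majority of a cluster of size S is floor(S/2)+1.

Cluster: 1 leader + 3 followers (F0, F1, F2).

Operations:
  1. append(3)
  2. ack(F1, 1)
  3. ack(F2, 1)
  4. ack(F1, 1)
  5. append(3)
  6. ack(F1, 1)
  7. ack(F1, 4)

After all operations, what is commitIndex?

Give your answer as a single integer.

Answer: 1

Derivation:
Op 1: append 3 -> log_len=3
Op 2: F1 acks idx 1 -> match: F0=0 F1=1 F2=0; commitIndex=0
Op 3: F2 acks idx 1 -> match: F0=0 F1=1 F2=1; commitIndex=1
Op 4: F1 acks idx 1 -> match: F0=0 F1=1 F2=1; commitIndex=1
Op 5: append 3 -> log_len=6
Op 6: F1 acks idx 1 -> match: F0=0 F1=1 F2=1; commitIndex=1
Op 7: F1 acks idx 4 -> match: F0=0 F1=4 F2=1; commitIndex=1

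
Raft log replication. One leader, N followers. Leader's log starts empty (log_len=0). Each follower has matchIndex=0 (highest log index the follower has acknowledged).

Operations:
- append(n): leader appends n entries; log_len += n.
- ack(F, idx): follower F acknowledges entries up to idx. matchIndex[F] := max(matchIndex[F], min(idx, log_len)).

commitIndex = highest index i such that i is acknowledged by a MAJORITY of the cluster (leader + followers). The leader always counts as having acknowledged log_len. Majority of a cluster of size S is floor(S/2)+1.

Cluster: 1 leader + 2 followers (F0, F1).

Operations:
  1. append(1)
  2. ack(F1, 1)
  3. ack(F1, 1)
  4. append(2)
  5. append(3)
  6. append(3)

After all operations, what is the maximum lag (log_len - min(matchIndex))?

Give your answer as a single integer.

Op 1: append 1 -> log_len=1
Op 2: F1 acks idx 1 -> match: F0=0 F1=1; commitIndex=1
Op 3: F1 acks idx 1 -> match: F0=0 F1=1; commitIndex=1
Op 4: append 2 -> log_len=3
Op 5: append 3 -> log_len=6
Op 6: append 3 -> log_len=9

Answer: 9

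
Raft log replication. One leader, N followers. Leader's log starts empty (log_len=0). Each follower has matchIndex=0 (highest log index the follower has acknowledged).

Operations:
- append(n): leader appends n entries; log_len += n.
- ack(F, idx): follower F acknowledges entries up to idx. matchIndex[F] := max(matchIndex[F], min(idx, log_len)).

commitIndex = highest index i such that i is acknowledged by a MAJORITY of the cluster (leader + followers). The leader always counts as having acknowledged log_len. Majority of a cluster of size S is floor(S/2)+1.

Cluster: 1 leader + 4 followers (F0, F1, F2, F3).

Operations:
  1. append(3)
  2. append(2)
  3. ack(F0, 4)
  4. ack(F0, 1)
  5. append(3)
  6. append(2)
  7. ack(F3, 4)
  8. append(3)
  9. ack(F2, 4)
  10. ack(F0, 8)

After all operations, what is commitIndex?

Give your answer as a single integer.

Op 1: append 3 -> log_len=3
Op 2: append 2 -> log_len=5
Op 3: F0 acks idx 4 -> match: F0=4 F1=0 F2=0 F3=0; commitIndex=0
Op 4: F0 acks idx 1 -> match: F0=4 F1=0 F2=0 F3=0; commitIndex=0
Op 5: append 3 -> log_len=8
Op 6: append 2 -> log_len=10
Op 7: F3 acks idx 4 -> match: F0=4 F1=0 F2=0 F3=4; commitIndex=4
Op 8: append 3 -> log_len=13
Op 9: F2 acks idx 4 -> match: F0=4 F1=0 F2=4 F3=4; commitIndex=4
Op 10: F0 acks idx 8 -> match: F0=8 F1=0 F2=4 F3=4; commitIndex=4

Answer: 4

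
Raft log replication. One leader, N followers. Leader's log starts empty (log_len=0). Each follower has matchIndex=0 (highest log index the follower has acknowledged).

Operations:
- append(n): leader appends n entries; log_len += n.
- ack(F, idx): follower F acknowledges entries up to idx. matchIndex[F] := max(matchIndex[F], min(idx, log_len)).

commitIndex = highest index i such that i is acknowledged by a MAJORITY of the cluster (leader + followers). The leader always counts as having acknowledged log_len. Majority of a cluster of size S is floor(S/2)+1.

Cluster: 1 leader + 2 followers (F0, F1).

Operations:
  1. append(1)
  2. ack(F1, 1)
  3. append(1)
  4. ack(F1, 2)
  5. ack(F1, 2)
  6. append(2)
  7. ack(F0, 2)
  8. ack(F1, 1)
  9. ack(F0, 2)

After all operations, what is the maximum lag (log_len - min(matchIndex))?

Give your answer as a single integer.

Op 1: append 1 -> log_len=1
Op 2: F1 acks idx 1 -> match: F0=0 F1=1; commitIndex=1
Op 3: append 1 -> log_len=2
Op 4: F1 acks idx 2 -> match: F0=0 F1=2; commitIndex=2
Op 5: F1 acks idx 2 -> match: F0=0 F1=2; commitIndex=2
Op 6: append 2 -> log_len=4
Op 7: F0 acks idx 2 -> match: F0=2 F1=2; commitIndex=2
Op 8: F1 acks idx 1 -> match: F0=2 F1=2; commitIndex=2
Op 9: F0 acks idx 2 -> match: F0=2 F1=2; commitIndex=2

Answer: 2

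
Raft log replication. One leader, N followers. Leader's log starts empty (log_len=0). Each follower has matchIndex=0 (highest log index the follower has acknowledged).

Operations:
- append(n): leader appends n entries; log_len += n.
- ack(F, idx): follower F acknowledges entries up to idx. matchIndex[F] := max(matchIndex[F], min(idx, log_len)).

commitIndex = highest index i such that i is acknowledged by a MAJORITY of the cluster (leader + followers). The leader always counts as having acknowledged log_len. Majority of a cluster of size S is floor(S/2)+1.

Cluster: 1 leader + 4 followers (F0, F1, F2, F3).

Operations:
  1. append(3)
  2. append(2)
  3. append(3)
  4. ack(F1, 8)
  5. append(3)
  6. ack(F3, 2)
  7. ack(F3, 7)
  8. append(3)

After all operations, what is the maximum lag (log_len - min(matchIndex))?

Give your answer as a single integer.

Op 1: append 3 -> log_len=3
Op 2: append 2 -> log_len=5
Op 3: append 3 -> log_len=8
Op 4: F1 acks idx 8 -> match: F0=0 F1=8 F2=0 F3=0; commitIndex=0
Op 5: append 3 -> log_len=11
Op 6: F3 acks idx 2 -> match: F0=0 F1=8 F2=0 F3=2; commitIndex=2
Op 7: F3 acks idx 7 -> match: F0=0 F1=8 F2=0 F3=7; commitIndex=7
Op 8: append 3 -> log_len=14

Answer: 14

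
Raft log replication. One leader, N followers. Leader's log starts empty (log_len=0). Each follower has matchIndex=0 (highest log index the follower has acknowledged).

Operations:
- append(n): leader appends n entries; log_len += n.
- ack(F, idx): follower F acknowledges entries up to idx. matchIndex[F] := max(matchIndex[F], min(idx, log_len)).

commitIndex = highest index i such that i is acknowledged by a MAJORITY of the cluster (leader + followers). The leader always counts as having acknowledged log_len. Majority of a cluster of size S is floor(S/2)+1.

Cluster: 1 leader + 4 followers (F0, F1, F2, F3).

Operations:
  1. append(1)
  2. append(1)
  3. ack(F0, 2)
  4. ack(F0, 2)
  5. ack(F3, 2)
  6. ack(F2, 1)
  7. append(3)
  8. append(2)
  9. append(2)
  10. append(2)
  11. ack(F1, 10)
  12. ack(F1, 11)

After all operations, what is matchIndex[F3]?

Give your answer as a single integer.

Op 1: append 1 -> log_len=1
Op 2: append 1 -> log_len=2
Op 3: F0 acks idx 2 -> match: F0=2 F1=0 F2=0 F3=0; commitIndex=0
Op 4: F0 acks idx 2 -> match: F0=2 F1=0 F2=0 F3=0; commitIndex=0
Op 5: F3 acks idx 2 -> match: F0=2 F1=0 F2=0 F3=2; commitIndex=2
Op 6: F2 acks idx 1 -> match: F0=2 F1=0 F2=1 F3=2; commitIndex=2
Op 7: append 3 -> log_len=5
Op 8: append 2 -> log_len=7
Op 9: append 2 -> log_len=9
Op 10: append 2 -> log_len=11
Op 11: F1 acks idx 10 -> match: F0=2 F1=10 F2=1 F3=2; commitIndex=2
Op 12: F1 acks idx 11 -> match: F0=2 F1=11 F2=1 F3=2; commitIndex=2

Answer: 2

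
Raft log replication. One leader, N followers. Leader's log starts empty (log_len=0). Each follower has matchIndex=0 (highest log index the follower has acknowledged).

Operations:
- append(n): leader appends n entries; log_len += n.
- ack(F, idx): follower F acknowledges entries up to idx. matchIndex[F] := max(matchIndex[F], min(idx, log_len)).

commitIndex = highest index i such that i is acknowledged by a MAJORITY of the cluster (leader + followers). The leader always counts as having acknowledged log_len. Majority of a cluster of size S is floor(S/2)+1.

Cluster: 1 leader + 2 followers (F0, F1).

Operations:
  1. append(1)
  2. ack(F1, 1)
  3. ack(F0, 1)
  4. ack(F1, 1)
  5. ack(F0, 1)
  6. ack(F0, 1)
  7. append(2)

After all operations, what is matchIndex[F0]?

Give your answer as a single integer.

Answer: 1

Derivation:
Op 1: append 1 -> log_len=1
Op 2: F1 acks idx 1 -> match: F0=0 F1=1; commitIndex=1
Op 3: F0 acks idx 1 -> match: F0=1 F1=1; commitIndex=1
Op 4: F1 acks idx 1 -> match: F0=1 F1=1; commitIndex=1
Op 5: F0 acks idx 1 -> match: F0=1 F1=1; commitIndex=1
Op 6: F0 acks idx 1 -> match: F0=1 F1=1; commitIndex=1
Op 7: append 2 -> log_len=3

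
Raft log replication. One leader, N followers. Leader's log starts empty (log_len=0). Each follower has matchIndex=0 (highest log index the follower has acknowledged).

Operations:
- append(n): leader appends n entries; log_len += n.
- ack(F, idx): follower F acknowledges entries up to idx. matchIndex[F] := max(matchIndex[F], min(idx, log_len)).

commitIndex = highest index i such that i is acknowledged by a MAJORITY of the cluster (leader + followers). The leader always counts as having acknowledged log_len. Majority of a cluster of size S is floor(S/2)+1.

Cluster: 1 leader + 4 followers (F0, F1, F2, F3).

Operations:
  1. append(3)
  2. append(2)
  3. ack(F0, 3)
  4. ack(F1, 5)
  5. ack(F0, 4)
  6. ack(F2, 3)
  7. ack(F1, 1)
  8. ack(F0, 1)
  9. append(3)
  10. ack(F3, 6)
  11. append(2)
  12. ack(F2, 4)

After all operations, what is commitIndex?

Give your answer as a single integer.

Answer: 5

Derivation:
Op 1: append 3 -> log_len=3
Op 2: append 2 -> log_len=5
Op 3: F0 acks idx 3 -> match: F0=3 F1=0 F2=0 F3=0; commitIndex=0
Op 4: F1 acks idx 5 -> match: F0=3 F1=5 F2=0 F3=0; commitIndex=3
Op 5: F0 acks idx 4 -> match: F0=4 F1=5 F2=0 F3=0; commitIndex=4
Op 6: F2 acks idx 3 -> match: F0=4 F1=5 F2=3 F3=0; commitIndex=4
Op 7: F1 acks idx 1 -> match: F0=4 F1=5 F2=3 F3=0; commitIndex=4
Op 8: F0 acks idx 1 -> match: F0=4 F1=5 F2=3 F3=0; commitIndex=4
Op 9: append 3 -> log_len=8
Op 10: F3 acks idx 6 -> match: F0=4 F1=5 F2=3 F3=6; commitIndex=5
Op 11: append 2 -> log_len=10
Op 12: F2 acks idx 4 -> match: F0=4 F1=5 F2=4 F3=6; commitIndex=5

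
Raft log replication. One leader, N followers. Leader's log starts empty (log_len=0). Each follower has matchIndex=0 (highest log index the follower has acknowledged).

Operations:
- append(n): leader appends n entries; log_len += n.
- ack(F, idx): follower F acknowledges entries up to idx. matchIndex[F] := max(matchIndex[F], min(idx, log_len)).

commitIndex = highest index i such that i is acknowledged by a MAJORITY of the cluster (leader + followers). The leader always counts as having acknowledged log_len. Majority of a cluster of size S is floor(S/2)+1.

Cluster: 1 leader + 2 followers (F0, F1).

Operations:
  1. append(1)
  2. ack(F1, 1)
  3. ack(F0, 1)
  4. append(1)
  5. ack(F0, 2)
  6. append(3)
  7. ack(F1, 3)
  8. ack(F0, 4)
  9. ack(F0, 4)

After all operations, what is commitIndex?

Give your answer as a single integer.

Answer: 4

Derivation:
Op 1: append 1 -> log_len=1
Op 2: F1 acks idx 1 -> match: F0=0 F1=1; commitIndex=1
Op 3: F0 acks idx 1 -> match: F0=1 F1=1; commitIndex=1
Op 4: append 1 -> log_len=2
Op 5: F0 acks idx 2 -> match: F0=2 F1=1; commitIndex=2
Op 6: append 3 -> log_len=5
Op 7: F1 acks idx 3 -> match: F0=2 F1=3; commitIndex=3
Op 8: F0 acks idx 4 -> match: F0=4 F1=3; commitIndex=4
Op 9: F0 acks idx 4 -> match: F0=4 F1=3; commitIndex=4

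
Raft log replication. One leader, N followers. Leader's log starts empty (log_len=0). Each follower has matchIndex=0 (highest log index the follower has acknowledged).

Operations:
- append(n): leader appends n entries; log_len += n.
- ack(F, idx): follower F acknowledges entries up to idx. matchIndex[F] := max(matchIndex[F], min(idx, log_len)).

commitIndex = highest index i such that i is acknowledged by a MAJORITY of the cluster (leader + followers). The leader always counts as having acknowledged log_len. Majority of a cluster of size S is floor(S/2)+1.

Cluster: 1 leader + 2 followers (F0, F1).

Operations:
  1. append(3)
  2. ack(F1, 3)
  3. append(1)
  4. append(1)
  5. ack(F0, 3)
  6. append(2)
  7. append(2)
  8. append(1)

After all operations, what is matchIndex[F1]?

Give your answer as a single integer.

Op 1: append 3 -> log_len=3
Op 2: F1 acks idx 3 -> match: F0=0 F1=3; commitIndex=3
Op 3: append 1 -> log_len=4
Op 4: append 1 -> log_len=5
Op 5: F0 acks idx 3 -> match: F0=3 F1=3; commitIndex=3
Op 6: append 2 -> log_len=7
Op 7: append 2 -> log_len=9
Op 8: append 1 -> log_len=10

Answer: 3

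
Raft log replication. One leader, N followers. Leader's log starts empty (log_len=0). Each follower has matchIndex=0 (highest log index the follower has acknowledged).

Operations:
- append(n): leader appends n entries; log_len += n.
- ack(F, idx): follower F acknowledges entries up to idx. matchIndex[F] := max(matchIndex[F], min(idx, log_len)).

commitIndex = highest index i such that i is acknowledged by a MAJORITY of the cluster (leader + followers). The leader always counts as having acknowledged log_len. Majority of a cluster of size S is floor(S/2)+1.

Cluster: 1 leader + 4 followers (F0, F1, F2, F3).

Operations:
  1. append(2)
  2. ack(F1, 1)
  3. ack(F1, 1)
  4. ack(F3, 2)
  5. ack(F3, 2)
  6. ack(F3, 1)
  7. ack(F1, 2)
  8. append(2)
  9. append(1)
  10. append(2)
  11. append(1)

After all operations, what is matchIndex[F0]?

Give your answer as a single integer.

Op 1: append 2 -> log_len=2
Op 2: F1 acks idx 1 -> match: F0=0 F1=1 F2=0 F3=0; commitIndex=0
Op 3: F1 acks idx 1 -> match: F0=0 F1=1 F2=0 F3=0; commitIndex=0
Op 4: F3 acks idx 2 -> match: F0=0 F1=1 F2=0 F3=2; commitIndex=1
Op 5: F3 acks idx 2 -> match: F0=0 F1=1 F2=0 F3=2; commitIndex=1
Op 6: F3 acks idx 1 -> match: F0=0 F1=1 F2=0 F3=2; commitIndex=1
Op 7: F1 acks idx 2 -> match: F0=0 F1=2 F2=0 F3=2; commitIndex=2
Op 8: append 2 -> log_len=4
Op 9: append 1 -> log_len=5
Op 10: append 2 -> log_len=7
Op 11: append 1 -> log_len=8

Answer: 0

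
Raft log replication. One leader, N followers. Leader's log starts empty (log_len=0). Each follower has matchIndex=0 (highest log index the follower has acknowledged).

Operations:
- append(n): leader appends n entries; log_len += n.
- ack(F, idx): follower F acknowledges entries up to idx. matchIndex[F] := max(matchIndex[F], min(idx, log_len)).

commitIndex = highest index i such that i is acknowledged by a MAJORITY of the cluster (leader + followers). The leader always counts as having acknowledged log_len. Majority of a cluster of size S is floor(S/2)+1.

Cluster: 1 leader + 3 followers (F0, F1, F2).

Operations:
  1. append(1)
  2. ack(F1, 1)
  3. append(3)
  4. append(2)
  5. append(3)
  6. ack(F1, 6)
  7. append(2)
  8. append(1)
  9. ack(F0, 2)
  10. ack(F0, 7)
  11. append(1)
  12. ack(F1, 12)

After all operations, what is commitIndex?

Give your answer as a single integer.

Answer: 7

Derivation:
Op 1: append 1 -> log_len=1
Op 2: F1 acks idx 1 -> match: F0=0 F1=1 F2=0; commitIndex=0
Op 3: append 3 -> log_len=4
Op 4: append 2 -> log_len=6
Op 5: append 3 -> log_len=9
Op 6: F1 acks idx 6 -> match: F0=0 F1=6 F2=0; commitIndex=0
Op 7: append 2 -> log_len=11
Op 8: append 1 -> log_len=12
Op 9: F0 acks idx 2 -> match: F0=2 F1=6 F2=0; commitIndex=2
Op 10: F0 acks idx 7 -> match: F0=7 F1=6 F2=0; commitIndex=6
Op 11: append 1 -> log_len=13
Op 12: F1 acks idx 12 -> match: F0=7 F1=12 F2=0; commitIndex=7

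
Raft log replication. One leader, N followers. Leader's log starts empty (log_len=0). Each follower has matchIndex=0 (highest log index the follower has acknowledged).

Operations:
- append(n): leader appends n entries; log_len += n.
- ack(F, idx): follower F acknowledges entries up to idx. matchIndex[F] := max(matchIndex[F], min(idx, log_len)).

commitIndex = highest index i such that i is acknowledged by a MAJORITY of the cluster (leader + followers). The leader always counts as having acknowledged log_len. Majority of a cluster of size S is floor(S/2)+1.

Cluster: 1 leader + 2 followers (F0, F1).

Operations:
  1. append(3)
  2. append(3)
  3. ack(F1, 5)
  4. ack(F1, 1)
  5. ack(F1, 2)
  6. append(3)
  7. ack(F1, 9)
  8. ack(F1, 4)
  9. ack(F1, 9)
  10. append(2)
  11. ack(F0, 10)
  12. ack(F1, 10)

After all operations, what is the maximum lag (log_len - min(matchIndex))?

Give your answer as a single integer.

Answer: 1

Derivation:
Op 1: append 3 -> log_len=3
Op 2: append 3 -> log_len=6
Op 3: F1 acks idx 5 -> match: F0=0 F1=5; commitIndex=5
Op 4: F1 acks idx 1 -> match: F0=0 F1=5; commitIndex=5
Op 5: F1 acks idx 2 -> match: F0=0 F1=5; commitIndex=5
Op 6: append 3 -> log_len=9
Op 7: F1 acks idx 9 -> match: F0=0 F1=9; commitIndex=9
Op 8: F1 acks idx 4 -> match: F0=0 F1=9; commitIndex=9
Op 9: F1 acks idx 9 -> match: F0=0 F1=9; commitIndex=9
Op 10: append 2 -> log_len=11
Op 11: F0 acks idx 10 -> match: F0=10 F1=9; commitIndex=10
Op 12: F1 acks idx 10 -> match: F0=10 F1=10; commitIndex=10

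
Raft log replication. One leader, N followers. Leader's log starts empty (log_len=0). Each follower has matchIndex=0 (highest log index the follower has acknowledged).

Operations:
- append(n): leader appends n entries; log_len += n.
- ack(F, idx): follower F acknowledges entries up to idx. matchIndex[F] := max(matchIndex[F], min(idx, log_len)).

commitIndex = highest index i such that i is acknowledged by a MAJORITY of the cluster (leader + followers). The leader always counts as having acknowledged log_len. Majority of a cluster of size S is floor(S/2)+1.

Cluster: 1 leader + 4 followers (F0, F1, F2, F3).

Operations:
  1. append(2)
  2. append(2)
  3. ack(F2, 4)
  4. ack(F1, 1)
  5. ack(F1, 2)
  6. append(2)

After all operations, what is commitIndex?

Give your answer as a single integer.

Op 1: append 2 -> log_len=2
Op 2: append 2 -> log_len=4
Op 3: F2 acks idx 4 -> match: F0=0 F1=0 F2=4 F3=0; commitIndex=0
Op 4: F1 acks idx 1 -> match: F0=0 F1=1 F2=4 F3=0; commitIndex=1
Op 5: F1 acks idx 2 -> match: F0=0 F1=2 F2=4 F3=0; commitIndex=2
Op 6: append 2 -> log_len=6

Answer: 2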